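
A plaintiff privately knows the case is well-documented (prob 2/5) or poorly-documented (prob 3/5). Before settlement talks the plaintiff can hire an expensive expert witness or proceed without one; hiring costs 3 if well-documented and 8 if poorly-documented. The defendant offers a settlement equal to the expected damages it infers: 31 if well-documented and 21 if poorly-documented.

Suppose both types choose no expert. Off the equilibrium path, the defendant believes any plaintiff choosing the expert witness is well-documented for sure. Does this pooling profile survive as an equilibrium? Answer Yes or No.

No

On path, the defendant holds the prior and pays 2/5·31 + 3/5·21 = 25. Off path (the expert witness), believing well-documented, it pays 31.
well-documented: no expert nets 25; the expert witness nets 31 − 3 = 28. well-documented would deviate.
poorly-documented: no expert nets 25; the expert witness nets 31 − 8 = 23. poorly-documented stays.
A type deviates, so pooling fails.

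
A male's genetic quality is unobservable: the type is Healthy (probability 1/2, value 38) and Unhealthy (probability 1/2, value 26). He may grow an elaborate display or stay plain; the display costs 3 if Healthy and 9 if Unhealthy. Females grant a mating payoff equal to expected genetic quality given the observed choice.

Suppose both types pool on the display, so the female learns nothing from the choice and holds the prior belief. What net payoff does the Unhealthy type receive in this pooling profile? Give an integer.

23

Pooled mating payoff = 1/2·38 + 1/2·26 = 32.
Unhealthy pays cost 9 for the display, so net payoff = 32 − 9 = 23.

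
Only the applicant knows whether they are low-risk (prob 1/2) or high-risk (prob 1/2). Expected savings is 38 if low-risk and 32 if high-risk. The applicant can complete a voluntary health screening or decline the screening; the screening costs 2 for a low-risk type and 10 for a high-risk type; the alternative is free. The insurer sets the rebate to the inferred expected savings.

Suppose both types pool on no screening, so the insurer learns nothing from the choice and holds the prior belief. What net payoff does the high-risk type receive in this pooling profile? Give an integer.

35

Pooled rebate = 1/2·38 + 1/2·32 = 35.
high-risk pays no cost for no screening, so net payoff = 35.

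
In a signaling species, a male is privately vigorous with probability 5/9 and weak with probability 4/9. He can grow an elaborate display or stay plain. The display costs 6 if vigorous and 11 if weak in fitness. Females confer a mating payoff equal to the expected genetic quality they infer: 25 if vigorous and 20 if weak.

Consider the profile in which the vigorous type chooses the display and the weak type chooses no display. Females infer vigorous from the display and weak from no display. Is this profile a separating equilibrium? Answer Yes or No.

No

Under these beliefs, the display earns mating payoff 25 and no display earns mating payoff 20.
vigorous: the display nets 25 − 6 = 19; no display nets 20. vigorous would deviate to no display.
weak: the display nets 25 − 11 = 14; no display nets 20. weak prefers no display.
vigorous has a profitable deviation, so the profile is not an equilibrium.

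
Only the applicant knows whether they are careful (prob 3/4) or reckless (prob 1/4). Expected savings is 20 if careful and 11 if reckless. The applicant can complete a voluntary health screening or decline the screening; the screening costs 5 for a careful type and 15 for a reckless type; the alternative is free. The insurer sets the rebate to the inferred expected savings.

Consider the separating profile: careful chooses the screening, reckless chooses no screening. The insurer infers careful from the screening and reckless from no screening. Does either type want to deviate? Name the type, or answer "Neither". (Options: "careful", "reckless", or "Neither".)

The screening pays 20; no screening pays 11.
careful: assigned the screening, nets 20 − 5 = 15; deviating to no screening nets 11.
reckless: assigned no screening, nets 11; deviating to the screening nets 20 − 15 = 5.
Both types strictly prefer their assigned action; no profitable deviation.

Neither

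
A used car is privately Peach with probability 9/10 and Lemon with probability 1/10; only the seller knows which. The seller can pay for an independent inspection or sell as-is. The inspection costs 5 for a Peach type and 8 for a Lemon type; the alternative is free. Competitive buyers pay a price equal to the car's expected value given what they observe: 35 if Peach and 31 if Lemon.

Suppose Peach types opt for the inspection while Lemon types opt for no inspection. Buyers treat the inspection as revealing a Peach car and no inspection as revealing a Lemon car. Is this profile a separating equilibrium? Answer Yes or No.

No

Under these beliefs, the inspection earns price 35 and no inspection earns price 31.
Peach: the inspection nets 35 − 5 = 30; no inspection nets 31. Peach would deviate to no inspection.
Lemon: the inspection nets 35 − 8 = 27; no inspection nets 31. Lemon prefers no inspection.
Peach has a profitable deviation, so the profile is not an equilibrium.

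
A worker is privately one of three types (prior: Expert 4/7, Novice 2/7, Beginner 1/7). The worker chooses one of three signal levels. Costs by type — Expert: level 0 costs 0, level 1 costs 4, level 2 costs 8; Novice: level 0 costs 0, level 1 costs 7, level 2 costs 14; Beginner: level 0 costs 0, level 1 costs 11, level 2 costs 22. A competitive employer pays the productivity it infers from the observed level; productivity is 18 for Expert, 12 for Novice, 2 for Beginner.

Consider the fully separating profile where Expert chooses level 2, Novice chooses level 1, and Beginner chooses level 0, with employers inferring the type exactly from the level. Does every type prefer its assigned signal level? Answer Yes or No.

Yes

Separating wages: level 2 → 18, level 1 → 12, level 0 → 2.
Expert (assigned level 2): level 0: 2 − 0 = 2; level 1: 12 − 4 = 8; level 2: 18 − 8 = 10. Expert stays.
Novice (assigned level 1): level 0: 2 − 0 = 2; level 1: 12 − 7 = 5; level 2: 18 − 14 = 4. Novice stays.
Beginner (assigned level 0): level 0: 2 − 0 = 2; level 1: 12 − 11 = 1; level 2: 18 − 22 = -4. Beginner stays.
Every type prefers its assigned level; separation holds.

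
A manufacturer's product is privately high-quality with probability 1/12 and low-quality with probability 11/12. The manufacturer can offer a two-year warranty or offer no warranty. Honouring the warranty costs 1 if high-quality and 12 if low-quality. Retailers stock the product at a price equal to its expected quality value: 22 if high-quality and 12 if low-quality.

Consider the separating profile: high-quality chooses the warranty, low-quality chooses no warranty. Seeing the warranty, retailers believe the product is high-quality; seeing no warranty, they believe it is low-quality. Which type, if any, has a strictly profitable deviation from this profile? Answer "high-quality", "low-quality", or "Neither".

The warranty pays 22; no warranty pays 12.
high-quality: assigned the warranty, nets 22 − 1 = 21; deviating to no warranty nets 12.
low-quality: assigned no warranty, nets 12; deviating to the warranty nets 22 − 12 = 10.
Both types strictly prefer their assigned action; no profitable deviation.

Neither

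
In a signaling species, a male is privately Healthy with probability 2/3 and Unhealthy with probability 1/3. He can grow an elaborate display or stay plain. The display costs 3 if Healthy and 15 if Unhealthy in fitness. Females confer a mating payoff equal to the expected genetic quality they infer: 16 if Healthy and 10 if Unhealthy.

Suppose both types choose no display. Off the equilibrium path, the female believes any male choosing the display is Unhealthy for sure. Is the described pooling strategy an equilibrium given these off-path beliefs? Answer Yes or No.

On path, the female holds the prior and pays 2/3·16 + 1/3·10 = 14. Off path (the display), believing Unhealthy, it pays 10.
Healthy: no display nets 14; the display nets 10 − 3 = 7. Healthy stays.
Unhealthy: no display nets 14; the display nets 10 − 15 = -5. Unhealthy stays.
No type deviates, so pooling is sustained.

Yes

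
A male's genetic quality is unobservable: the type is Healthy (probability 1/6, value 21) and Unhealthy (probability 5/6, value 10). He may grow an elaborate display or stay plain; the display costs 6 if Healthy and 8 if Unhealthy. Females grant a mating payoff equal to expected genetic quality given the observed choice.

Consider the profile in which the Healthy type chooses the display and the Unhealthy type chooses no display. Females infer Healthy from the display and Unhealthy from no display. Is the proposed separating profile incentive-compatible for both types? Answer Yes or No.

No

Under these beliefs, the display earns mating payoff 21 and no display earns mating payoff 10.
Healthy: the display nets 21 − 6 = 15; no display nets 10. Healthy prefers the display.
Unhealthy: the display nets 21 − 8 = 13; no display nets 10. Unhealthy would deviate to the display.
Unhealthy has a profitable deviation, so the profile is not an equilibrium.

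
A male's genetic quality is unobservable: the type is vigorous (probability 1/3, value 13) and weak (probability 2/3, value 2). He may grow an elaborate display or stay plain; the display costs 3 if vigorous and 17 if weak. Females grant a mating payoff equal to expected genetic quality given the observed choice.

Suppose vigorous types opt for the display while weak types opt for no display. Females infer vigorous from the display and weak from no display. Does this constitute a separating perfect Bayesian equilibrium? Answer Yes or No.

Under these beliefs, the display earns mating payoff 13 and no display earns mating payoff 2.
vigorous: the display nets 13 − 3 = 10; no display nets 2. vigorous prefers the display.
weak: the display nets 13 − 17 = -4; no display nets 2. weak prefers no display.
Neither type deviates, so the separating profile is an equilibrium.

Yes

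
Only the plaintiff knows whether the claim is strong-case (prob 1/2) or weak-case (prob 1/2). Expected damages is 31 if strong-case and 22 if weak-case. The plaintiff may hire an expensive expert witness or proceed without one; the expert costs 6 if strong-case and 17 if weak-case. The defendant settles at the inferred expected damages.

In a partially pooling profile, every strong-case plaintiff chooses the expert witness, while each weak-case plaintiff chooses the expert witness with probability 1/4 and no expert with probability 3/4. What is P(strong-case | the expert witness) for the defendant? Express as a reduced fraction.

P(the expert witness) = (1/2)·1 + (1/2)·(1/4) = 5/8.
By Bayes' rule, P(strong-case | the expert witness) = (1/2) / (5/8) = 4/5.

4/5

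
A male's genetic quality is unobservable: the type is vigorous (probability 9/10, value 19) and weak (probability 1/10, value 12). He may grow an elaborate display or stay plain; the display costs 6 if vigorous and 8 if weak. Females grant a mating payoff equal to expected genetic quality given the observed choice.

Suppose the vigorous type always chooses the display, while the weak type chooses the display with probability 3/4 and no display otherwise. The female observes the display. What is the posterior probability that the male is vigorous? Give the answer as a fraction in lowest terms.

P(the display) = (9/10)·1 + (1/10)·(3/4) = 39/40.
By Bayes' rule, P(vigorous | the display) = (9/10) / (39/40) = 12/13.

12/13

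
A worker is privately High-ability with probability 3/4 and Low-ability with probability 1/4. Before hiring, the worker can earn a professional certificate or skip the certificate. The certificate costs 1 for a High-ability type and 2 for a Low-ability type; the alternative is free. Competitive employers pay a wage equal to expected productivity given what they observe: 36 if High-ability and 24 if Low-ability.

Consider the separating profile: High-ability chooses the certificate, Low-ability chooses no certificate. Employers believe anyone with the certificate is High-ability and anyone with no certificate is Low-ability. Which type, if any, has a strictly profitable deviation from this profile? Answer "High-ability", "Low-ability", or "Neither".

The certificate pays 36; no certificate pays 24.
High-ability: assigned the certificate, nets 36 − 1 = 35; deviating to no certificate nets 24.
Low-ability: assigned no certificate, nets 24; deviating to the certificate nets 36 − 2 = 34.
The Low-ability type gains 10 by deviating.

Low-ability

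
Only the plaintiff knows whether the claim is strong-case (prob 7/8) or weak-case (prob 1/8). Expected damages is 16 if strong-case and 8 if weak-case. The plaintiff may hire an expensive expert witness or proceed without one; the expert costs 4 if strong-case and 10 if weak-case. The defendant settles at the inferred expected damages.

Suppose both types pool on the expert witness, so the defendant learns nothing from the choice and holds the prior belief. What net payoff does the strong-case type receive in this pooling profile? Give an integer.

Pooled settlement = 7/8·16 + 1/8·8 = 15.
strong-case pays cost 4 for the expert witness, so net payoff = 15 − 4 = 11.

11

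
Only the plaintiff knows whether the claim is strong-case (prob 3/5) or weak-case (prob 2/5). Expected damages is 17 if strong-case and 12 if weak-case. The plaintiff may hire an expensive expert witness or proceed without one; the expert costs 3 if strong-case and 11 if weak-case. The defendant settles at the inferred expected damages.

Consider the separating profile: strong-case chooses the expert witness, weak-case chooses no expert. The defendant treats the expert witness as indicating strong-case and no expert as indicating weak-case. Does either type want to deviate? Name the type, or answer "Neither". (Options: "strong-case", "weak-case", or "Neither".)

Neither

The expert witness pays 17; no expert pays 12.
strong-case: assigned the expert witness, nets 17 − 3 = 14; deviating to no expert nets 12.
weak-case: assigned no expert, nets 12; deviating to the expert witness nets 17 − 11 = 6.
Both types strictly prefer their assigned action; no profitable deviation.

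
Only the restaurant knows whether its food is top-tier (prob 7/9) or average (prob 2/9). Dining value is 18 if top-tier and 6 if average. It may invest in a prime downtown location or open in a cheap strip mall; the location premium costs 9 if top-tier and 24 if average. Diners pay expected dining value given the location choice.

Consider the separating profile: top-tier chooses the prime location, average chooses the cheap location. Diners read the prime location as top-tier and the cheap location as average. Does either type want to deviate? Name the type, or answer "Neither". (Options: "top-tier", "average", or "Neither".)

The prime location pays 18; the cheap location pays 6.
top-tier: assigned the prime location, nets 18 − 9 = 9; deviating to the cheap location nets 6.
average: assigned the cheap location, nets 6; deviating to the prime location nets 18 − 24 = -6.
Both types strictly prefer their assigned action; no profitable deviation.

Neither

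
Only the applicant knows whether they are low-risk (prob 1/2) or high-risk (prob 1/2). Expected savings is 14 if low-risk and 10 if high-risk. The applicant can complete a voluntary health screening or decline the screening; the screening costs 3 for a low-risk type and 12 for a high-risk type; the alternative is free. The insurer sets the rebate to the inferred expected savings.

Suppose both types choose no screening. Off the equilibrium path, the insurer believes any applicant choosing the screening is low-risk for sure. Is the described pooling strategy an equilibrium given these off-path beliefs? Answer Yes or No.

On path, the insurer holds the prior and pays 1/2·14 + 1/2·10 = 12. Off path (the screening), believing low-risk, it pays 14.
low-risk: no screening nets 12; the screening nets 14 − 3 = 11. low-risk stays.
high-risk: no screening nets 12; the screening nets 14 − 12 = 2. high-risk stays.
No type deviates, so pooling is sustained.

Yes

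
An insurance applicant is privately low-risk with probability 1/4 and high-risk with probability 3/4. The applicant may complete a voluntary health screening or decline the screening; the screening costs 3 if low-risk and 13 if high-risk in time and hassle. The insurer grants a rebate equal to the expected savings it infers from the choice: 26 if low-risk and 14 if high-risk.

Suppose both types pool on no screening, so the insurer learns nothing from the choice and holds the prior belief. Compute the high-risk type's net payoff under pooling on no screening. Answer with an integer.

Pooled rebate = 1/4·26 + 3/4·14 = 17.
high-risk pays no cost for no screening, so net payoff = 17.

17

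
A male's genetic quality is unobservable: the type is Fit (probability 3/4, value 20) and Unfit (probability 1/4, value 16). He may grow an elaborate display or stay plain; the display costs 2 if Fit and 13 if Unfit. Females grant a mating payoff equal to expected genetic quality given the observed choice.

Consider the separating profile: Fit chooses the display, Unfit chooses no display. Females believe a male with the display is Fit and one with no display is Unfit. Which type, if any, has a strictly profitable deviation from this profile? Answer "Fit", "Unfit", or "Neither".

Neither

The display pays 20; no display pays 16.
Fit: assigned the display, nets 20 − 2 = 18; deviating to no display nets 16.
Unfit: assigned no display, nets 16; deviating to the display nets 20 − 13 = 7.
Both types strictly prefer their assigned action; no profitable deviation.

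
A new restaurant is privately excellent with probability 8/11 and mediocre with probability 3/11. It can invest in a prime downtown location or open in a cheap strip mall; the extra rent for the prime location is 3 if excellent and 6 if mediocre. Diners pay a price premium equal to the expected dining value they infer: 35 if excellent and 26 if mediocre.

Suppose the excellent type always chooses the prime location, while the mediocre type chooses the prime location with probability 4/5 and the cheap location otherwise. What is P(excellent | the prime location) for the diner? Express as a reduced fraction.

10/13

P(the prime location) = (8/11)·1 + (3/11)·(4/5) = 52/55.
By Bayes' rule, P(excellent | the prime location) = (8/11) / (52/55) = 10/13.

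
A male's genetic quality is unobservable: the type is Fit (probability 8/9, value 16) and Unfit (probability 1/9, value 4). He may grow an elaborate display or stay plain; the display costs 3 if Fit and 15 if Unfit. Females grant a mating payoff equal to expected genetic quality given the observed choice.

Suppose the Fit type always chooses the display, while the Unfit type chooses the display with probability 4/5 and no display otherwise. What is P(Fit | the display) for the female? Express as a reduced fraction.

10/11

P(the display) = (8/9)·1 + (1/9)·(4/5) = 44/45.
By Bayes' rule, P(Fit | the display) = (8/9) / (44/45) = 10/11.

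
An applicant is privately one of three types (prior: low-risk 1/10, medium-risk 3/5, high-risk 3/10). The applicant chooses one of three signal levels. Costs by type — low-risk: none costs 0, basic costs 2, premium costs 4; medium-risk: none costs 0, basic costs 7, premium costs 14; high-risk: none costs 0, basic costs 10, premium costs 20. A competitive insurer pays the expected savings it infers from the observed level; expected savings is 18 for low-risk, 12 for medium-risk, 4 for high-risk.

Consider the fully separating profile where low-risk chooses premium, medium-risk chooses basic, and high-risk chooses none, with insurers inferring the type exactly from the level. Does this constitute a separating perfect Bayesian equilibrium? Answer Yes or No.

Separating rebates: premium → 18, basic → 12, none → 4.
low-risk (assigned premium): none: 4 − 0 = 4; basic: 12 − 2 = 10; premium: 18 − 4 = 14. low-risk stays.
medium-risk (assigned basic): none: 4 − 0 = 4; basic: 12 − 7 = 5; premium: 18 − 14 = 4. medium-risk stays.
high-risk (assigned none): none: 4 − 0 = 4; basic: 12 − 10 = 2; premium: 18 − 20 = -2. high-risk stays.
Every type prefers its assigned level; separation holds.

Yes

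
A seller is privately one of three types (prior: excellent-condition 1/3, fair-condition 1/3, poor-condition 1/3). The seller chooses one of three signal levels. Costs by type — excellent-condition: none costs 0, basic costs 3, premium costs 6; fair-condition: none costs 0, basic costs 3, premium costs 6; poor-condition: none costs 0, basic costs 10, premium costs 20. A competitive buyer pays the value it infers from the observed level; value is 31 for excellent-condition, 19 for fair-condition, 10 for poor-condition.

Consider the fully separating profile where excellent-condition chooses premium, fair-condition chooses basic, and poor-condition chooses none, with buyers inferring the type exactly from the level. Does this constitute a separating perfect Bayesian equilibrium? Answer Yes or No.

Separating prices: premium → 31, basic → 19, none → 10.
excellent-condition (assigned premium): none: 10 − 0 = 10; basic: 19 − 3 = 16; premium: 31 − 6 = 25. excellent-condition stays.
fair-condition (assigned basic): none: 10 − 0 = 10; basic: 19 − 3 = 16; premium: 31 − 6 = 25. fair-condition prefers premium.
poor-condition (assigned none): none: 10 − 0 = 10; basic: 19 − 10 = 9; premium: 31 − 20 = 11. poor-condition prefers premium.
At least one type deviates; the separating profile fails.

No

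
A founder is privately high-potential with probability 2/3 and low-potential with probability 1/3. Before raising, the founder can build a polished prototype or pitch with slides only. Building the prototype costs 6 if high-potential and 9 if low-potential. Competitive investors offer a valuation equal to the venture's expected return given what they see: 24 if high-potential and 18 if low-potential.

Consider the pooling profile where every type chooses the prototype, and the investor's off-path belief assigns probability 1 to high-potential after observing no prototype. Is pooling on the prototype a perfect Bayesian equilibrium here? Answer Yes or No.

On path, the investor holds the prior and pays 2/3·24 + 1/3·18 = 22. Off path (no prototype), believing high-potential, it pays 24.
high-potential: the prototype nets 22 − 6 = 16; no prototype nets 24. high-potential would deviate.
low-potential: the prototype nets 22 − 9 = 13; no prototype nets 24. low-potential would deviate.
A type deviates, so pooling fails.

No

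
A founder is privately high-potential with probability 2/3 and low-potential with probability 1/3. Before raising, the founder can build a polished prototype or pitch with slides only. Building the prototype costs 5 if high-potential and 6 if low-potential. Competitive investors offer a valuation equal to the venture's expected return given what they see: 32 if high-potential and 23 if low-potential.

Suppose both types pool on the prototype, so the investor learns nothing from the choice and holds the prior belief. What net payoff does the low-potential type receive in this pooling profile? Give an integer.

Pooled valuation = 2/3·32 + 1/3·23 = 29.
low-potential pays cost 6 for the prototype, so net payoff = 29 − 6 = 23.

23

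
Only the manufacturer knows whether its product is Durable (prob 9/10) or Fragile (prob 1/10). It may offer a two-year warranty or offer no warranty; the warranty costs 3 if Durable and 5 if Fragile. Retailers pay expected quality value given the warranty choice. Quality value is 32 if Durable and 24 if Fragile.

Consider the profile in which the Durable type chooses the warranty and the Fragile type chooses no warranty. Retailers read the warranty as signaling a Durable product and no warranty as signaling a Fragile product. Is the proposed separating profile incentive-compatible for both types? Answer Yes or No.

Under these beliefs, the warranty earns price 32 and no warranty earns price 24.
Durable: the warranty nets 32 − 3 = 29; no warranty nets 24. Durable prefers the warranty.
Fragile: the warranty nets 32 − 5 = 27; no warranty nets 24. Fragile would deviate to the warranty.
Fragile has a profitable deviation, so the profile is not an equilibrium.

No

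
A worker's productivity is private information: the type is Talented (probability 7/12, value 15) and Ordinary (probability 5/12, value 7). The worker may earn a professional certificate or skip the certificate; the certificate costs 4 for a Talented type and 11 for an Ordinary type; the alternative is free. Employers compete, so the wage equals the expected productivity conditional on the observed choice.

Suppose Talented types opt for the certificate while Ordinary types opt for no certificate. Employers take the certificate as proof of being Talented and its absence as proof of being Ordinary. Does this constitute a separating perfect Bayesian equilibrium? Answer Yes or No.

Yes

Under these beliefs, the certificate earns wage 15 and no certificate earns wage 7.
Talented: the certificate nets 15 − 4 = 11; no certificate nets 7. Talented prefers the certificate.
Ordinary: the certificate nets 15 − 11 = 4; no certificate nets 7. Ordinary prefers no certificate.
Neither type deviates, so the separating profile is an equilibrium.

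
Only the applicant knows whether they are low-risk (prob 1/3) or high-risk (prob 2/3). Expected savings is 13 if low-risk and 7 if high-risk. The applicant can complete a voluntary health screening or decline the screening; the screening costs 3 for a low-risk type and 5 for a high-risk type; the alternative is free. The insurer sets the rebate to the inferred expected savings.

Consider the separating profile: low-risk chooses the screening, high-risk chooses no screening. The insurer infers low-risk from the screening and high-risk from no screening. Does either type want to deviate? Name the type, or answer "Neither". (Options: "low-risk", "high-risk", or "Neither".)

The screening pays 13; no screening pays 7.
low-risk: assigned the screening, nets 13 − 3 = 10; deviating to no screening nets 7.
high-risk: assigned no screening, nets 7; deviating to the screening nets 13 − 5 = 8.
The high-risk type gains 1 by deviating.

high-risk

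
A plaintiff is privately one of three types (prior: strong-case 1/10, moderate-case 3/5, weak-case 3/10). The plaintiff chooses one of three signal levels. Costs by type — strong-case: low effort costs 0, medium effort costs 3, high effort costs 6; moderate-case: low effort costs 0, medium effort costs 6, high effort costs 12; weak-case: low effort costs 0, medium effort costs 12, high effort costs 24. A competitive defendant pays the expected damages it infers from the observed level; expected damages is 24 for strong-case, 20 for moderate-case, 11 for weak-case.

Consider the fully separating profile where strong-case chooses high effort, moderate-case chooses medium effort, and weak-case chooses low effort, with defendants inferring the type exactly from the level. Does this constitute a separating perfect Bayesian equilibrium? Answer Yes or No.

Separating settlements: high effort → 24, medium effort → 20, low effort → 11.
strong-case (assigned high effort): low effort: 11 − 0 = 11; medium effort: 20 − 3 = 17; high effort: 24 − 6 = 18. strong-case stays.
moderate-case (assigned medium effort): low effort: 11 − 0 = 11; medium effort: 20 − 6 = 14; high effort: 24 − 12 = 12. moderate-case stays.
weak-case (assigned low effort): low effort: 11 − 0 = 11; medium effort: 20 − 12 = 8; high effort: 24 − 24 = 0. weak-case stays.
Every type prefers its assigned level; separation holds.

Yes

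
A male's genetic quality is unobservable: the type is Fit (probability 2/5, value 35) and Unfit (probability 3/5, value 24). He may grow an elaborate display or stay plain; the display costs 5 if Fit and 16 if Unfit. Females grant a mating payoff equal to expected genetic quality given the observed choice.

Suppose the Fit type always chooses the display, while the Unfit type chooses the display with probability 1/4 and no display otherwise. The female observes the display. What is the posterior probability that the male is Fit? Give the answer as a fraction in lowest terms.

8/11

P(the display) = (2/5)·1 + (3/5)·(1/4) = 11/20.
By Bayes' rule, P(Fit | the display) = (2/5) / (11/20) = 8/11.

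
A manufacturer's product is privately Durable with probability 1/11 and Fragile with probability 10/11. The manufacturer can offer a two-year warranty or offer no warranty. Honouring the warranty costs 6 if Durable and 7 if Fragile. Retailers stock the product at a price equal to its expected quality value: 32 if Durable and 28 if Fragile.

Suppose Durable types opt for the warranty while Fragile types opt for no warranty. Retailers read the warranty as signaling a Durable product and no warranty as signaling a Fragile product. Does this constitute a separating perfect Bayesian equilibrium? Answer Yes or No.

No

Under these beliefs, the warranty earns price 32 and no warranty earns price 28.
Durable: the warranty nets 32 − 6 = 26; no warranty nets 28. Durable would deviate to no warranty.
Fragile: the warranty nets 32 − 7 = 25; no warranty nets 28. Fragile prefers no warranty.
Durable has a profitable deviation, so the profile is not an equilibrium.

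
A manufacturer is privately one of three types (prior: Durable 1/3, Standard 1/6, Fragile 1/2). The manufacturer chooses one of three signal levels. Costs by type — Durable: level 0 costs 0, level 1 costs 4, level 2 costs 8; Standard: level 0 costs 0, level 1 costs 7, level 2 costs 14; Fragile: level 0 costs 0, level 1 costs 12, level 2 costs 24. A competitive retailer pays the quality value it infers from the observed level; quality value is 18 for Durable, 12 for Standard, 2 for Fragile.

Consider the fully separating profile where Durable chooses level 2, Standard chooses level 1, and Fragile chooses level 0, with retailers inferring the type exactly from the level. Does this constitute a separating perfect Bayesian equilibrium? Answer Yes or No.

Yes

Separating prices: level 2 → 18, level 1 → 12, level 0 → 2.
Durable (assigned level 2): level 0: 2 − 0 = 2; level 1: 12 − 4 = 8; level 2: 18 − 8 = 10. Durable stays.
Standard (assigned level 1): level 0: 2 − 0 = 2; level 1: 12 − 7 = 5; level 2: 18 − 14 = 4. Standard stays.
Fragile (assigned level 0): level 0: 2 − 0 = 2; level 1: 12 − 12 = 0; level 2: 18 − 24 = -6. Fragile stays.
Every type prefers its assigned level; separation holds.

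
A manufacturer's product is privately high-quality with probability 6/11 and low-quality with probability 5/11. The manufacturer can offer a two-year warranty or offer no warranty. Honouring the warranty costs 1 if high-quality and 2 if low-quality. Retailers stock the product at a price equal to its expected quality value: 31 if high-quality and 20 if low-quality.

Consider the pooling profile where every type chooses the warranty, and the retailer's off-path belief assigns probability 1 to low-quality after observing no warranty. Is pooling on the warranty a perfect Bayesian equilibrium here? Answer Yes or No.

On path, the retailer holds the prior and pays 6/11·31 + 5/11·20 = 26. Off path (no warranty), believing low-quality, it pays 20.
high-quality: the warranty nets 26 − 1 = 25; no warranty nets 20. high-quality stays.
low-quality: the warranty nets 26 − 2 = 24; no warranty nets 20. low-quality stays.
No type deviates, so pooling is sustained.

Yes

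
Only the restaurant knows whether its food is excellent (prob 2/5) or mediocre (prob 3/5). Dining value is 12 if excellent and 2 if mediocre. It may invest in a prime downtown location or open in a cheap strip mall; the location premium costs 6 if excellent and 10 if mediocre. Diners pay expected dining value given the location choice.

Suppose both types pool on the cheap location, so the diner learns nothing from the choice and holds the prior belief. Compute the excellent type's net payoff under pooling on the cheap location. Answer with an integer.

6

Pooled price premium = 2/5·12 + 3/5·2 = 6.
excellent pays no cost for the cheap location, so net payoff = 6.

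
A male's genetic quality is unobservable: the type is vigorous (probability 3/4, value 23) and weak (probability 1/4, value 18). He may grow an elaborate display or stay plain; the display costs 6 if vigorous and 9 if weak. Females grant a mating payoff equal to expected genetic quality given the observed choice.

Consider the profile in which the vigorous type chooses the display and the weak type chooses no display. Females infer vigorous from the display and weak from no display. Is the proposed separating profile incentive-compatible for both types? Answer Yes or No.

No

Under these beliefs, the display earns mating payoff 23 and no display earns mating payoff 18.
vigorous: the display nets 23 − 6 = 17; no display nets 18. vigorous would deviate to no display.
weak: the display nets 23 − 9 = 14; no display nets 18. weak prefers no display.
vigorous has a profitable deviation, so the profile is not an equilibrium.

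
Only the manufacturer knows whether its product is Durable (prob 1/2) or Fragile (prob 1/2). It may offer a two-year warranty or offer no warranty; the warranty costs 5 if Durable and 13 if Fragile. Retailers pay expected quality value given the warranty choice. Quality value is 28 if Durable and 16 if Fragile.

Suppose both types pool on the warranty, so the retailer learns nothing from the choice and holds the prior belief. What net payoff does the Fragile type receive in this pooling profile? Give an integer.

9

Pooled price = 1/2·28 + 1/2·16 = 22.
Fragile pays cost 13 for the warranty, so net payoff = 22 − 13 = 9.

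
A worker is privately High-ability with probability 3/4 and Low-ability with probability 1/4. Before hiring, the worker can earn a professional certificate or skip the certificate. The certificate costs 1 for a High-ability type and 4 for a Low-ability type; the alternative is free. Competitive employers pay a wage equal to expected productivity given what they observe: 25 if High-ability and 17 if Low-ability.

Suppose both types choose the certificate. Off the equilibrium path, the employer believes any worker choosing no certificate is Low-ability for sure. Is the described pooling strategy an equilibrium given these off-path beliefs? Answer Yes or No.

Yes

On path, the employer holds the prior and pays 3/4·25 + 1/4·17 = 23. Off path (no certificate), believing Low-ability, it pays 17.
High-ability: the certificate nets 23 − 1 = 22; no certificate nets 17. High-ability stays.
Low-ability: the certificate nets 23 − 4 = 19; no certificate nets 17. Low-ability stays.
No type deviates, so pooling is sustained.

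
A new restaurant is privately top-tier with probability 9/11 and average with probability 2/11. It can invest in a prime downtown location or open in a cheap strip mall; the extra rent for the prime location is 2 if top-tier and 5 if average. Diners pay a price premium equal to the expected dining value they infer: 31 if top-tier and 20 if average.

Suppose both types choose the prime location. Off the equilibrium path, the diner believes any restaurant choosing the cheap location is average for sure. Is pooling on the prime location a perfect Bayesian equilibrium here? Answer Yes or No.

On path, the diner holds the prior and pays 9/11·31 + 2/11·20 = 29. Off path (the cheap location), believing average, it pays 20.
top-tier: the prime location nets 29 − 2 = 27; the cheap location nets 20. top-tier stays.
average: the prime location nets 29 − 5 = 24; the cheap location nets 20. average stays.
No type deviates, so pooling is sustained.

Yes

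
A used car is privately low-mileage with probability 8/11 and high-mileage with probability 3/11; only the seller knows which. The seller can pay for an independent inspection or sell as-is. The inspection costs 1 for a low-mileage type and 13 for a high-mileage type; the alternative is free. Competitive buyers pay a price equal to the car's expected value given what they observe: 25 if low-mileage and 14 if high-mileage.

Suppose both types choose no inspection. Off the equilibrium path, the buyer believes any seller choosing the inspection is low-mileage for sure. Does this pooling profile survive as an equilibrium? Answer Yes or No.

No

On path, the buyer holds the prior and pays 8/11·25 + 3/11·14 = 22. Off path (the inspection), believing low-mileage, it pays 25.
low-mileage: no inspection nets 22; the inspection nets 25 − 1 = 24. low-mileage would deviate.
high-mileage: no inspection nets 22; the inspection nets 25 − 13 = 12. high-mileage stays.
A type deviates, so pooling fails.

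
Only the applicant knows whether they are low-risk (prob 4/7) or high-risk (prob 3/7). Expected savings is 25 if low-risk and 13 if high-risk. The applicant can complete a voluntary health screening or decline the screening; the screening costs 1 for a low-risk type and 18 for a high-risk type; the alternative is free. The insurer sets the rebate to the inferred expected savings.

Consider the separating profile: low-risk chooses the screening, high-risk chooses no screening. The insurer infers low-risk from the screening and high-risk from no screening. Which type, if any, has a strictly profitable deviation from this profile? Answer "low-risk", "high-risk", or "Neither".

The screening pays 25; no screening pays 13.
low-risk: assigned the screening, nets 25 − 1 = 24; deviating to no screening nets 13.
high-risk: assigned no screening, nets 13; deviating to the screening nets 25 − 18 = 7.
Both types strictly prefer their assigned action; no profitable deviation.

Neither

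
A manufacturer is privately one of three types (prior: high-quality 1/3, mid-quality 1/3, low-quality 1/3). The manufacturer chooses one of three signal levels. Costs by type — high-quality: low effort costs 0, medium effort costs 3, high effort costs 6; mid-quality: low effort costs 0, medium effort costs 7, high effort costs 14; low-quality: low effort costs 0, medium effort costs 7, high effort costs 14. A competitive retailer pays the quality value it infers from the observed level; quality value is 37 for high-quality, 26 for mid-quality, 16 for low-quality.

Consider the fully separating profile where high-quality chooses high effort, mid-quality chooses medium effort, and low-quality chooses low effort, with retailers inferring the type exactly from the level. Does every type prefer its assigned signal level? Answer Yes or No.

Separating prices: high effort → 37, medium effort → 26, low effort → 16.
high-quality (assigned high effort): low effort: 16 − 0 = 16; medium effort: 26 − 3 = 23; high effort: 37 − 6 = 31. high-quality stays.
mid-quality (assigned medium effort): low effort: 16 − 0 = 16; medium effort: 26 − 7 = 19; high effort: 37 − 14 = 23. mid-quality prefers high effort.
low-quality (assigned low effort): low effort: 16 − 0 = 16; medium effort: 26 − 7 = 19; high effort: 37 − 14 = 23. low-quality prefers high effort.
At least one type deviates; the separating profile fails.

No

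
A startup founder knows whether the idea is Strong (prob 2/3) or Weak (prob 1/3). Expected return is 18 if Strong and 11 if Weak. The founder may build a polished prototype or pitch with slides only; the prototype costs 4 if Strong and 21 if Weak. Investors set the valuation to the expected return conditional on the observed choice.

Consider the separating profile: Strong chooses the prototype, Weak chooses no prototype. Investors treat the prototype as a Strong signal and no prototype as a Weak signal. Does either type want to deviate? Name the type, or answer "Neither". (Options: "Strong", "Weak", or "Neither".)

Neither

The prototype pays 18; no prototype pays 11.
Strong: assigned the prototype, nets 18 − 4 = 14; deviating to no prototype nets 11.
Weak: assigned no prototype, nets 11; deviating to the prototype nets 18 − 21 = -3.
Both types strictly prefer their assigned action; no profitable deviation.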